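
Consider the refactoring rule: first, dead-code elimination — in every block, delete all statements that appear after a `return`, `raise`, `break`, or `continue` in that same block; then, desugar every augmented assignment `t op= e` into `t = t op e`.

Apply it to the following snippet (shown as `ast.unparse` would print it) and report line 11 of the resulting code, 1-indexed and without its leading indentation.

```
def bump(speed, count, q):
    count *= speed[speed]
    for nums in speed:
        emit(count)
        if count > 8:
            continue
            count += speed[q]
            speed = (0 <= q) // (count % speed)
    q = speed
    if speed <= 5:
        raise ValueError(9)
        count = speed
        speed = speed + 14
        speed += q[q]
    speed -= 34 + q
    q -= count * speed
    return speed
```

q = q - count * speed

Transformed code:
def bump(speed, count, q):
    count = count * speed[speed]
    for nums in speed:
        emit(count)
        if count > 8:
            continue
    q = speed
    if speed <= 5:
        raise ValueError(9)
    speed = speed - (34 + q)
    q = q - count * speed
    return speed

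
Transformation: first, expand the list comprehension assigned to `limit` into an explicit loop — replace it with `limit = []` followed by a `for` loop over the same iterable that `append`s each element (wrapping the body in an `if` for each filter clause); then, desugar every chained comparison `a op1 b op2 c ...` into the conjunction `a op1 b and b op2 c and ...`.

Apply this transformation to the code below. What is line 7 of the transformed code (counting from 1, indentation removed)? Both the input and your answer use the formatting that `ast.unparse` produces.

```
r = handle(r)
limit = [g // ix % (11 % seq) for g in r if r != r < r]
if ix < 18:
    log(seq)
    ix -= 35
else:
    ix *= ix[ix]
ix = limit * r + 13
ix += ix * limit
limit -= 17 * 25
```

Transformed code:
r = handle(r)
limit = []
for g in r:
    if r != r and r < r:
        limit.append(g // ix % (11 % seq))
if ix < 18:
    log(seq)
    ix -= 35
else:
    ix *= ix[ix]
ix = limit * r + 13
ix += ix * limit
limit -= 17 * 25

log(seq)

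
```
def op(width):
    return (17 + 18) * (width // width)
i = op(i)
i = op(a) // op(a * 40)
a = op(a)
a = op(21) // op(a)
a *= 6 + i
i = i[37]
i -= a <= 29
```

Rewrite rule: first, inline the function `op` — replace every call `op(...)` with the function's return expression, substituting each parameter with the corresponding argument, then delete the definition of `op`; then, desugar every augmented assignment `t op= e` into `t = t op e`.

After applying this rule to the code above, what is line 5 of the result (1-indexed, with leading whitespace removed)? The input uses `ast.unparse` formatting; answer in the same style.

a = a * (6 + i)

Transformed code:
i = (17 + 18) * (i // i)
i = (17 + 18) * (a // a) // ((17 + 18) * (a * 40 // (a * 40)))
a = (17 + 18) * (a // a)
a = (17 + 18) * (21 // 21) // ((17 + 18) * (a // a))
a = a * (6 + i)
i = i[37]
i = i - (a <= 29)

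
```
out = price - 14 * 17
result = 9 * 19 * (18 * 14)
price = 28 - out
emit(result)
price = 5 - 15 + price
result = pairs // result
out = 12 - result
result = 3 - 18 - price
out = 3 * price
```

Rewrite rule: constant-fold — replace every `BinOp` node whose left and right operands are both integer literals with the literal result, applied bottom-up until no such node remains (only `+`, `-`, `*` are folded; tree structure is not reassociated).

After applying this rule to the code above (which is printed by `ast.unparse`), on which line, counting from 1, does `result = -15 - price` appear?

8

Transformed code:
out = price - 238
result = 43092
price = 28 - out
emit(result)
price = -10 + price
result = pairs // result
out = 12 - result
result = -15 - price
out = 3 * price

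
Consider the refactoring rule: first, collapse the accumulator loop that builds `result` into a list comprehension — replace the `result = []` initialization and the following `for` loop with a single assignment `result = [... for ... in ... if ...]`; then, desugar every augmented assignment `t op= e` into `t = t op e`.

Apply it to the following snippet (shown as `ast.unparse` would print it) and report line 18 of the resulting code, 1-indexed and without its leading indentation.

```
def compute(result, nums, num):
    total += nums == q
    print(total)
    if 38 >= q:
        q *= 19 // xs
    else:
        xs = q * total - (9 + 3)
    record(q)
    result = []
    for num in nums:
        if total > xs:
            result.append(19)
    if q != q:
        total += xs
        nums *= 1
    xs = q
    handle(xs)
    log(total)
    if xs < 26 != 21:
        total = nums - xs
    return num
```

Transformed code:
def compute(result, nums, num):
    total = total + (nums == q)
    print(total)
    if 38 >= q:
        q = q * (19 // xs)
    else:
        xs = q * total - (9 + 3)
    record(q)
    result = [19 for num in nums if total > xs]
    if q != q:
        total = total + xs
        nums = nums * 1
    xs = q
    handle(xs)
    log(total)
    if xs < 26 != 21:
        total = nums - xs
    return num

return num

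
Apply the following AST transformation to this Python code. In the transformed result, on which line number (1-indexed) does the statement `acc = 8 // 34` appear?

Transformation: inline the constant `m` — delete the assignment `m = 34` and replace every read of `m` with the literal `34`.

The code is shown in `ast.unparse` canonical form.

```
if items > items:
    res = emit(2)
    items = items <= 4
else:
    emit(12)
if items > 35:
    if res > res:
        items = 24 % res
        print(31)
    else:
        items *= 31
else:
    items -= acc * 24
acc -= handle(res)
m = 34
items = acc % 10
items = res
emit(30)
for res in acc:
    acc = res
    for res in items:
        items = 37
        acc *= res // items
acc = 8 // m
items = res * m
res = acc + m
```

Transformed code:
if items > items:
    res = emit(2)
    items = items <= 4
else:
    emit(12)
if items > 35:
    if res > res:
        items = 24 % res
        print(31)
    else:
        items *= 31
else:
    items -= acc * 24
acc -= handle(res)
items = acc % 10
items = res
emit(30)
for res in acc:
    acc = res
    for res in items:
        items = 37
        acc *= res // items
acc = 8 // 34
items = res * 34
res = acc + 34

23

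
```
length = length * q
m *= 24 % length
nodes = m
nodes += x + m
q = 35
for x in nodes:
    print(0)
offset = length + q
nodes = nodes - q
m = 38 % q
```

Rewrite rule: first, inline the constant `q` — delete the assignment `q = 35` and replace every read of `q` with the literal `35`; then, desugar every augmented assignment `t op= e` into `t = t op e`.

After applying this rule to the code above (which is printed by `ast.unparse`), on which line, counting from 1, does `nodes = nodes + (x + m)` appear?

4

Transformed code:
length = length * 35
m = m * (24 % length)
nodes = m
nodes = nodes + (x + m)
for x in nodes:
    print(0)
offset = length + 35
nodes = nodes - 35
m = 38 % 35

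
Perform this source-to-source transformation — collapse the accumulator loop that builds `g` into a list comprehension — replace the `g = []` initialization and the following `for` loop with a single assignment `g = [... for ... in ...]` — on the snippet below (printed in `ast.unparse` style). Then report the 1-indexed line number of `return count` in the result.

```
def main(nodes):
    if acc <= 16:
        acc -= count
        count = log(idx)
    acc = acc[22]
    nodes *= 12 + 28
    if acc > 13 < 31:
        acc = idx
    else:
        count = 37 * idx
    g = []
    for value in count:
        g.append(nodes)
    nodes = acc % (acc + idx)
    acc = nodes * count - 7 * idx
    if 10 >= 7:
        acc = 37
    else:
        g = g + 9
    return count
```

Transformed code:
def main(nodes):
    if acc <= 16:
        acc -= count
        count = log(idx)
    acc = acc[22]
    nodes *= 12 + 28
    if acc > 13 < 31:
        acc = idx
    else:
        count = 37 * idx
    g = [nodes for value in count]
    nodes = acc % (acc + idx)
    acc = nodes * count - 7 * idx
    if 10 >= 7:
        acc = 37
    else:
        g = g + 9
    return count

18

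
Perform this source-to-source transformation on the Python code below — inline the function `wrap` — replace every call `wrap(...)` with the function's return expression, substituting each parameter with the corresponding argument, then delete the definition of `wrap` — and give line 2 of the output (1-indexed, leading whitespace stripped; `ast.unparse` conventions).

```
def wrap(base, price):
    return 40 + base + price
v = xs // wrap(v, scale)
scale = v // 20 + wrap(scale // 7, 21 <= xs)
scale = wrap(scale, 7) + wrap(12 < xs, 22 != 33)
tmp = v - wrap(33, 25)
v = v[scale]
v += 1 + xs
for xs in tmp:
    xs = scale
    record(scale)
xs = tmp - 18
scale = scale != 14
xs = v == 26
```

Transformed code:
v = xs // (40 + v + scale)
scale = v // 20 + (40 + scale // 7 + (21 <= xs))
scale = 40 + scale + 7 + (40 + (12 < xs) + (22 != 33))
tmp = v - (40 + 33 + 25)
v = v[scale]
v += 1 + xs
for xs in tmp:
    xs = scale
    record(scale)
xs = tmp - 18
scale = scale != 14
xs = v == 26

scale = v // 20 + (40 + scale // 7 + (21 <= xs))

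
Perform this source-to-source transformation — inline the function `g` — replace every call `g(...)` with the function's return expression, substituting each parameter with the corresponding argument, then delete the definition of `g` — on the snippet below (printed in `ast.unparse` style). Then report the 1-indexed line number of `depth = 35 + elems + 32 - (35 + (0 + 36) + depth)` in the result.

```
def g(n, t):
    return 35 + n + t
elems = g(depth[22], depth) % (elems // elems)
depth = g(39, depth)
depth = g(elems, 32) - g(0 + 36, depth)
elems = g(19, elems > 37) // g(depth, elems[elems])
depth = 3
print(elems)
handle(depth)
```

Transformed code:
elems = (35 + depth[22] + depth) % (elems // elems)
depth = 35 + 39 + depth
depth = 35 + elems + 32 - (35 + (0 + 36) + depth)
elems = (35 + 19 + (elems > 37)) // (35 + depth + elems[elems])
depth = 3
print(elems)
handle(depth)

3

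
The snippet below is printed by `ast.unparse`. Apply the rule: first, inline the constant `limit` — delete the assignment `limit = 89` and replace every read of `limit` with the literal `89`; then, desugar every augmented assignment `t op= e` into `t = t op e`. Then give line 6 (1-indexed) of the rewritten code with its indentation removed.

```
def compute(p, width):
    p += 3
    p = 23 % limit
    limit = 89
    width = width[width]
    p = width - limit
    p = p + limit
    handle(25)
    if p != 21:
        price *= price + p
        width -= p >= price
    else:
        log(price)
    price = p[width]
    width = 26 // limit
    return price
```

Transformed code:
def compute(p, width):
    p = p + 3
    p = 23 % 89
    width = width[width]
    p = width - 89
    p = p + 89
    handle(25)
    if p != 21:
        price = price * (price + p)
        width = width - (p >= price)
    else:
        log(price)
    price = p[width]
    width = 26 // 89
    return price

p = p + 89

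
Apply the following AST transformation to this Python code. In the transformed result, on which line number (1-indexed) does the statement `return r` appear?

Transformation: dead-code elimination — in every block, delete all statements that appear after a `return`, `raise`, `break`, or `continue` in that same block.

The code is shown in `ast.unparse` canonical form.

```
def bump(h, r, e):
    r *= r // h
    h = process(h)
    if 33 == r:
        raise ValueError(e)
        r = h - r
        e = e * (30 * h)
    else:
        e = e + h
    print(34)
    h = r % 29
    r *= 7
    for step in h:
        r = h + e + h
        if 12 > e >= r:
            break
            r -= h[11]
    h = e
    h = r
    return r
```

17

Transformed code:
def bump(h, r, e):
    r *= r // h
    h = process(h)
    if 33 == r:
        raise ValueError(e)
    else:
        e = e + h
    print(34)
    h = r % 29
    r *= 7
    for step in h:
        r = h + e + h
        if 12 > e >= r:
            break
    h = e
    h = r
    return r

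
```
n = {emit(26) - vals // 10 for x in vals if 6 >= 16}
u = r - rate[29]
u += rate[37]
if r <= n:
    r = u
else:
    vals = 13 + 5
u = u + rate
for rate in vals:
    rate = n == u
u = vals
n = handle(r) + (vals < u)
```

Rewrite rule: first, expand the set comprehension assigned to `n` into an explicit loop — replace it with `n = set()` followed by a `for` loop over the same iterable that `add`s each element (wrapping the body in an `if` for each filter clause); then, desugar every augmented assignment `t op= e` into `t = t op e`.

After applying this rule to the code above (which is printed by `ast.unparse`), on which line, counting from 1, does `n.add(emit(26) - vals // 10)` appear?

4

Transformed code:
n = set()
for x in vals:
    if 6 >= 16:
        n.add(emit(26) - vals // 10)
u = r - rate[29]
u = u + rate[37]
if r <= n:
    r = u
else:
    vals = 13 + 5
u = u + rate
for rate in vals:
    rate = n == u
u = vals
n = handle(r) + (vals < u)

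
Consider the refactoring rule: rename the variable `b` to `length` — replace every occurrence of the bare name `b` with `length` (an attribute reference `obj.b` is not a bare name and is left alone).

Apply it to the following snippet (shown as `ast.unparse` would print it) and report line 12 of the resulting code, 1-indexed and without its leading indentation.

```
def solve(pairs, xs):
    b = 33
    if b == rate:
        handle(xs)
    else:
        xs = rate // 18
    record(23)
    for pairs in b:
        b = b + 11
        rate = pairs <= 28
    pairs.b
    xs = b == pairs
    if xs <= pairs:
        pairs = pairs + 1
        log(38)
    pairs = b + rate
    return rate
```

xs = length == pairs

Transformed code:
def solve(pairs, xs):
    length = 33
    if length == rate:
        handle(xs)
    else:
        xs = rate // 18
    record(23)
    for pairs in length:
        length = length + 11
        rate = pairs <= 28
    pairs.b
    xs = length == pairs
    if xs <= pairs:
        pairs = pairs + 1
        log(38)
    pairs = length + rate
    return rate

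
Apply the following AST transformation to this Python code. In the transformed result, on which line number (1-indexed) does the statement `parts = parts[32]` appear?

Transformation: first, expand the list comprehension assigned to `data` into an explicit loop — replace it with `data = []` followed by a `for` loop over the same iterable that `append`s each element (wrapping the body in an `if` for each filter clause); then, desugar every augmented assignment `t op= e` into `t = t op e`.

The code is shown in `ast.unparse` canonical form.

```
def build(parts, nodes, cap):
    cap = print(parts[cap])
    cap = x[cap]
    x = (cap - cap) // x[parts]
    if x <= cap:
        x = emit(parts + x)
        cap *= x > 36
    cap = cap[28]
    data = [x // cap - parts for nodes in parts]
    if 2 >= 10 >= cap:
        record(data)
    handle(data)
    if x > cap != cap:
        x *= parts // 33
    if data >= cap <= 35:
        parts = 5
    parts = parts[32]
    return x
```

Transformed code:
def build(parts, nodes, cap):
    cap = print(parts[cap])
    cap = x[cap]
    x = (cap - cap) // x[parts]
    if x <= cap:
        x = emit(parts + x)
        cap = cap * (x > 36)
    cap = cap[28]
    data = []
    for nodes in parts:
        data.append(x // cap - parts)
    if 2 >= 10 >= cap:
        record(data)
    handle(data)
    if x > cap != cap:
        x = x * (parts // 33)
    if data >= cap <= 35:
        parts = 5
    parts = parts[32]
    return x

19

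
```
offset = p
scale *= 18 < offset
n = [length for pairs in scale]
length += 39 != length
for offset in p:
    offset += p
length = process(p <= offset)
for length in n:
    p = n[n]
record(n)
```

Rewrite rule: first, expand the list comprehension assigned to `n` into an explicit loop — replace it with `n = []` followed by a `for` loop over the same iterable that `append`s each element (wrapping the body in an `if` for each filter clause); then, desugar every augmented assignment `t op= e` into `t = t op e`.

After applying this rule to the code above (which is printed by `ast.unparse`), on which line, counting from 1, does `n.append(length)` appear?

5

Transformed code:
offset = p
scale = scale * (18 < offset)
n = []
for pairs in scale:
    n.append(length)
length = length + (39 != length)
for offset in p:
    offset = offset + p
length = process(p <= offset)
for length in n:
    p = n[n]
record(n)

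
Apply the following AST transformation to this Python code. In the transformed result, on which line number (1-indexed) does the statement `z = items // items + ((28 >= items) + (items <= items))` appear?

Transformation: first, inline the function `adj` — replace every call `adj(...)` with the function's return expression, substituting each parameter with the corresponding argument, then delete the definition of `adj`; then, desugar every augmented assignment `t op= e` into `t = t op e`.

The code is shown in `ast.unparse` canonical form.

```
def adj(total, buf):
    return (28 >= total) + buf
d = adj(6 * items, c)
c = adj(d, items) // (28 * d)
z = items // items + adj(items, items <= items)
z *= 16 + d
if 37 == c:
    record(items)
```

Transformed code:
d = (28 >= 6 * items) + c
c = ((28 >= d) + items) // (28 * d)
z = items // items + ((28 >= items) + (items <= items))
z = z * (16 + d)
if 37 == c:
    record(items)

3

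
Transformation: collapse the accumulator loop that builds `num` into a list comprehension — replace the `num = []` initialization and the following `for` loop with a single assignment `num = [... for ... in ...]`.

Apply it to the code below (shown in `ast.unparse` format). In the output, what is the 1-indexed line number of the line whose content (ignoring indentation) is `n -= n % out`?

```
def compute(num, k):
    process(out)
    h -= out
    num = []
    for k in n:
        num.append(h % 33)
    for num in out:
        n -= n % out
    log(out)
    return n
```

Transformed code:
def compute(num, k):
    process(out)
    h -= out
    num = [h % 33 for k in n]
    for num in out:
        n -= n % out
    log(out)
    return n

6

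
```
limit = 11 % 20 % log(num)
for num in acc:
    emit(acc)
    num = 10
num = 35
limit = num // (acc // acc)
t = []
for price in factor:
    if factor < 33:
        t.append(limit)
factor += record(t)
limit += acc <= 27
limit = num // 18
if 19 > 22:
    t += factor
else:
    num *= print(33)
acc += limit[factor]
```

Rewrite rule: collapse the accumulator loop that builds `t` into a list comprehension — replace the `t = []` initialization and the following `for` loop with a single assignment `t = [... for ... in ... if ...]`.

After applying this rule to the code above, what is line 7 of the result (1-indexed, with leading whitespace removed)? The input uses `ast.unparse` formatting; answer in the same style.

t = [limit for price in factor if factor < 33]

Transformed code:
limit = 11 % 20 % log(num)
for num in acc:
    emit(acc)
    num = 10
num = 35
limit = num // (acc // acc)
t = [limit for price in factor if factor < 33]
factor += record(t)
limit += acc <= 27
limit = num // 18
if 19 > 22:
    t += factor
else:
    num *= print(33)
acc += limit[factor]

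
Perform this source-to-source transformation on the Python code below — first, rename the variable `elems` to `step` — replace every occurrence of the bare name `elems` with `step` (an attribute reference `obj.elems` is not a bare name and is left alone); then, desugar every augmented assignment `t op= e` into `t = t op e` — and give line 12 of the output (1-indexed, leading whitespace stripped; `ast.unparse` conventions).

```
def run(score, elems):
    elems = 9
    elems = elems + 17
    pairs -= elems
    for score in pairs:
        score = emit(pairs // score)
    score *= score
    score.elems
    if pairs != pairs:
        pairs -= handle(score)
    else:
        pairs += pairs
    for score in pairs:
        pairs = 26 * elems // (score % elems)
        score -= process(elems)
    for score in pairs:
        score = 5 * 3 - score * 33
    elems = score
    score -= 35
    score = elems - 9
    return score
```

Transformed code:
def run(score, step):
    step = 9
    step = step + 17
    pairs = pairs - step
    for score in pairs:
        score = emit(pairs // score)
    score = score * score
    score.elems
    if pairs != pairs:
        pairs = pairs - handle(score)
    else:
        pairs = pairs + pairs
    for score in pairs:
        pairs = 26 * step // (score % step)
        score = score - process(step)
    for score in pairs:
        score = 5 * 3 - score * 33
    step = score
    score = score - 35
    score = step - 9
    return score

pairs = pairs + pairs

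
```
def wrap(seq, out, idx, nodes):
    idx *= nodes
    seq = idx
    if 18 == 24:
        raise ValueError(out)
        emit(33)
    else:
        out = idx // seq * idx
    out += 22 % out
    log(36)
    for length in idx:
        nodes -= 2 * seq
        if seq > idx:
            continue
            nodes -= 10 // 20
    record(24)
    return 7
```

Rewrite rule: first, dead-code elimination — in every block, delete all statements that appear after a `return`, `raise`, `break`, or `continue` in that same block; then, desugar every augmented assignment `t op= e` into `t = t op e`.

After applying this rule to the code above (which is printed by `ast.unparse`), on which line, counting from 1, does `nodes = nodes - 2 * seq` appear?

Transformed code:
def wrap(seq, out, idx, nodes):
    idx = idx * nodes
    seq = idx
    if 18 == 24:
        raise ValueError(out)
    else:
        out = idx // seq * idx
    out = out + 22 % out
    log(36)
    for length in idx:
        nodes = nodes - 2 * seq
        if seq > idx:
            continue
    record(24)
    return 7

11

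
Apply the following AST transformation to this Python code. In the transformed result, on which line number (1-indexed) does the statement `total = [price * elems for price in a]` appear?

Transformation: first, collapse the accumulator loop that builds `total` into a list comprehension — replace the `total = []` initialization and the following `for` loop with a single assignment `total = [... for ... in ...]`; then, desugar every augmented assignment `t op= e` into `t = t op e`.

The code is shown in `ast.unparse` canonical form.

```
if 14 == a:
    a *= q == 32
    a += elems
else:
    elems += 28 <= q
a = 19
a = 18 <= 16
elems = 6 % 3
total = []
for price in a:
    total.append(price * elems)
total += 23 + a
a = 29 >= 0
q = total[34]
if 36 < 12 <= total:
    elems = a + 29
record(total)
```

Transformed code:
if 14 == a:
    a = a * (q == 32)
    a = a + elems
else:
    elems = elems + (28 <= q)
a = 19
a = 18 <= 16
elems = 6 % 3
total = [price * elems for price in a]
total = total + (23 + a)
a = 29 >= 0
q = total[34]
if 36 < 12 <= total:
    elems = a + 29
record(total)

9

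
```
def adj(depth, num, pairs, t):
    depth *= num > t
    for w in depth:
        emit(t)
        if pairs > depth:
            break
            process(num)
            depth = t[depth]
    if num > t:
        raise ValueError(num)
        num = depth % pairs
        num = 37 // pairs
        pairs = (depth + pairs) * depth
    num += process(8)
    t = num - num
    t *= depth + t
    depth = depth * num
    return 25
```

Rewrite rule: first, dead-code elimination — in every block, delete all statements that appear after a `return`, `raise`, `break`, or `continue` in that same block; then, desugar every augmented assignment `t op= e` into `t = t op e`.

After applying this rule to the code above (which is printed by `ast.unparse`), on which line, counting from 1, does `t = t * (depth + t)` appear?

Transformed code:
def adj(depth, num, pairs, t):
    depth = depth * (num > t)
    for w in depth:
        emit(t)
        if pairs > depth:
            break
    if num > t:
        raise ValueError(num)
    num = num + process(8)
    t = num - num
    t = t * (depth + t)
    depth = depth * num
    return 25

11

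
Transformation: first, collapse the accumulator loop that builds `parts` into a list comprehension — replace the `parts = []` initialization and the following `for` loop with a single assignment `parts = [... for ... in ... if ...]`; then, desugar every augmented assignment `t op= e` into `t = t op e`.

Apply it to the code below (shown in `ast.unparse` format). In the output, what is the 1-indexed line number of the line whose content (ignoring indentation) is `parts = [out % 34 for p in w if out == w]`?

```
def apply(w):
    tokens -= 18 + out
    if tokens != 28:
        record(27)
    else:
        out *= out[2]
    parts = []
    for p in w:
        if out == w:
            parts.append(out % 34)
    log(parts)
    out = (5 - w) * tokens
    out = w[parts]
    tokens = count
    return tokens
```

Transformed code:
def apply(w):
    tokens = tokens - (18 + out)
    if tokens != 28:
        record(27)
    else:
        out = out * out[2]
    parts = [out % 34 for p in w if out == w]
    log(parts)
    out = (5 - w) * tokens
    out = w[parts]
    tokens = count
    return tokens

7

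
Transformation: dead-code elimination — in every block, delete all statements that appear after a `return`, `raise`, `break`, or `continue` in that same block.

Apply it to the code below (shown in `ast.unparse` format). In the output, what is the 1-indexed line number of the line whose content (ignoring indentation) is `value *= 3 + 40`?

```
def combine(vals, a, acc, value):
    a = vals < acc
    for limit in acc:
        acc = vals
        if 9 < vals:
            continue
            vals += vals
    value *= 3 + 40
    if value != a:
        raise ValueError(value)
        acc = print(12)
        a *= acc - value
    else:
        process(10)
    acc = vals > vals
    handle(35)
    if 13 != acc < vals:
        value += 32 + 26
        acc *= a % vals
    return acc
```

7

Transformed code:
def combine(vals, a, acc, value):
    a = vals < acc
    for limit in acc:
        acc = vals
        if 9 < vals:
            continue
    value *= 3 + 40
    if value != a:
        raise ValueError(value)
    else:
        process(10)
    acc = vals > vals
    handle(35)
    if 13 != acc < vals:
        value += 32 + 26
        acc *= a % vals
    return acc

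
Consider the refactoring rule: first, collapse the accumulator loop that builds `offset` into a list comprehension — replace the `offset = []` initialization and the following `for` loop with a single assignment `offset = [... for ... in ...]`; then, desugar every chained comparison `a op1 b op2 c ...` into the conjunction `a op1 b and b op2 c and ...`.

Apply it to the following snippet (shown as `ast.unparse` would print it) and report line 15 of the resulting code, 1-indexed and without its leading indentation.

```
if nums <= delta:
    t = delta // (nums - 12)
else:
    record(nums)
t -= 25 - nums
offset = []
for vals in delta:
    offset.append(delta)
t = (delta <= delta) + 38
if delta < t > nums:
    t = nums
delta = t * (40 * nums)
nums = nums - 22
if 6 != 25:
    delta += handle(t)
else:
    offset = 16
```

Transformed code:
if nums <= delta:
    t = delta // (nums - 12)
else:
    record(nums)
t -= 25 - nums
offset = [delta for vals in delta]
t = (delta <= delta) + 38
if delta < t and t > nums:
    t = nums
delta = t * (40 * nums)
nums = nums - 22
if 6 != 25:
    delta += handle(t)
else:
    offset = 16

offset = 16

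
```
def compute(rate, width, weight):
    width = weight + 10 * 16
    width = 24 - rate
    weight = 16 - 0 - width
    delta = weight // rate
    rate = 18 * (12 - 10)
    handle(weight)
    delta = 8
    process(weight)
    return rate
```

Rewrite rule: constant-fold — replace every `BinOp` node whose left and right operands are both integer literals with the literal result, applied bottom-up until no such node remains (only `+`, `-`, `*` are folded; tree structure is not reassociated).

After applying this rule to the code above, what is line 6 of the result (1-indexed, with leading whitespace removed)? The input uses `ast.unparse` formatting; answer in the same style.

rate = 36

Transformed code:
def compute(rate, width, weight):
    width = weight + 160
    width = 24 - rate
    weight = 16 - width
    delta = weight // rate
    rate = 36
    handle(weight)
    delta = 8
    process(weight)
    return rate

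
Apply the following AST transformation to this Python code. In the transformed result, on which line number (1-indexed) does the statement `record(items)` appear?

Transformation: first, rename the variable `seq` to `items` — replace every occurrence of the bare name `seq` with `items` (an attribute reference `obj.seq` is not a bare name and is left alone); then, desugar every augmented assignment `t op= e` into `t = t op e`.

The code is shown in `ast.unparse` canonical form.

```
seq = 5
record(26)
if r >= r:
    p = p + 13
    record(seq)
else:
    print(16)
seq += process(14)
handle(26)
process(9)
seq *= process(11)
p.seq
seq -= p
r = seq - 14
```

5

Transformed code:
items = 5
record(26)
if r >= r:
    p = p + 13
    record(items)
else:
    print(16)
items = items + process(14)
handle(26)
process(9)
items = items * process(11)
p.seq
items = items - p
r = items - 14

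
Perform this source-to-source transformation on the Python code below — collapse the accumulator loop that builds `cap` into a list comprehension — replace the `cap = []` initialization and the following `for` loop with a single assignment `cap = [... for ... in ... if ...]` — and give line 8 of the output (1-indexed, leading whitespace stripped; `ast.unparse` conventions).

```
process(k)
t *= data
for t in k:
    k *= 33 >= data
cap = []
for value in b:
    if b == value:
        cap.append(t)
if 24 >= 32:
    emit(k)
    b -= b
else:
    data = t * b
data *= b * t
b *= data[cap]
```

Transformed code:
process(k)
t *= data
for t in k:
    k *= 33 >= data
cap = [t for value in b if b == value]
if 24 >= 32:
    emit(k)
    b -= b
else:
    data = t * b
data *= b * t
b *= data[cap]

b -= b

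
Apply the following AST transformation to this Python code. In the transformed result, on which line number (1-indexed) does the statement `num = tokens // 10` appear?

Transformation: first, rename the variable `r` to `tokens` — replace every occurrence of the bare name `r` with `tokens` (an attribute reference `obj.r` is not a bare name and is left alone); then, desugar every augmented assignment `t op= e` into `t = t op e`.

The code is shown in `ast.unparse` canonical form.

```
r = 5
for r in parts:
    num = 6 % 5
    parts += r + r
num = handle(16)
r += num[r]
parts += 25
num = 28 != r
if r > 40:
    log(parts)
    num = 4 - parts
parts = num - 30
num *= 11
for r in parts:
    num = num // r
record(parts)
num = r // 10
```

Transformed code:
tokens = 5
for tokens in parts:
    num = 6 % 5
    parts = parts + (tokens + tokens)
num = handle(16)
tokens = tokens + num[tokens]
parts = parts + 25
num = 28 != tokens
if tokens > 40:
    log(parts)
    num = 4 - parts
parts = num - 30
num = num * 11
for tokens in parts:
    num = num // tokens
record(parts)
num = tokens // 10

17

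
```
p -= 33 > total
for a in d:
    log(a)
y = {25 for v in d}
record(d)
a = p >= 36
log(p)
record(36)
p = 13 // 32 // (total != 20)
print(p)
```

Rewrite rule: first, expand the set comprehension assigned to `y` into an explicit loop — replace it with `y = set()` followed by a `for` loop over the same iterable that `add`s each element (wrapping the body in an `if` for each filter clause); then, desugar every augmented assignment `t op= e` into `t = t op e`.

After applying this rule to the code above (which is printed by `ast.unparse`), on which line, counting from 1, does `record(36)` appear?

Transformed code:
p = p - (33 > total)
for a in d:
    log(a)
y = set()
for v in d:
    y.add(25)
record(d)
a = p >= 36
log(p)
record(36)
p = 13 // 32 // (total != 20)
print(p)

10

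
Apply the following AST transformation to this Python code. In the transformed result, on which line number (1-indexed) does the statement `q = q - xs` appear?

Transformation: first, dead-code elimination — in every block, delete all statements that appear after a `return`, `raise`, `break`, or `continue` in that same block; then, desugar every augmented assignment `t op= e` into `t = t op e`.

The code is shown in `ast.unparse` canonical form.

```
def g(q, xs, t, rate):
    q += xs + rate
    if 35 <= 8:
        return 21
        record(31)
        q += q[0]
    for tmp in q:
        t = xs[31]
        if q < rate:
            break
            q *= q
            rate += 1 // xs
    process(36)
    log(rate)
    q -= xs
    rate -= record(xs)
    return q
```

11

Transformed code:
def g(q, xs, t, rate):
    q = q + (xs + rate)
    if 35 <= 8:
        return 21
    for tmp in q:
        t = xs[31]
        if q < rate:
            break
    process(36)
    log(rate)
    q = q - xs
    rate = rate - record(xs)
    return q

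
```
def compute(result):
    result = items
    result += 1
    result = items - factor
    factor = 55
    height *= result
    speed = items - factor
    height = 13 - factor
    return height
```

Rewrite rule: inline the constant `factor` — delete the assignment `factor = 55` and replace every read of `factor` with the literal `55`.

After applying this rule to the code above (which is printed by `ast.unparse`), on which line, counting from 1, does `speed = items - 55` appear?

6

Transformed code:
def compute(result):
    result = items
    result += 1
    result = items - 55
    height *= result
    speed = items - 55
    height = 13 - 55
    return height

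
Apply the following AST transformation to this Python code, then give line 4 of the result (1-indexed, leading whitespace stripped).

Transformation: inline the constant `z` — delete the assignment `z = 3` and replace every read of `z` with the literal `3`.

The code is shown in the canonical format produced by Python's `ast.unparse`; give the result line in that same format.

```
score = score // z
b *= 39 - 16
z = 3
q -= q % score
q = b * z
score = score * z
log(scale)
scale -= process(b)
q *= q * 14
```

q = b * 3

Transformed code:
score = score // 3
b *= 39 - 16
q -= q % score
q = b * 3
score = score * 3
log(scale)
scale -= process(b)
q *= q * 14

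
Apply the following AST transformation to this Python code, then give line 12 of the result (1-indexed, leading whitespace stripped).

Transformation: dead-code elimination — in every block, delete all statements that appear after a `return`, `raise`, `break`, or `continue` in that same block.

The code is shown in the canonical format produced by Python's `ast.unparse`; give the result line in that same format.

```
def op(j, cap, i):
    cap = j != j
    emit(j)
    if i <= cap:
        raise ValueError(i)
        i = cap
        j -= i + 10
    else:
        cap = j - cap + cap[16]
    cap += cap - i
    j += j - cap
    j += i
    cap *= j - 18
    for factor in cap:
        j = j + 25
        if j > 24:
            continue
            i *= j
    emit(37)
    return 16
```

for factor in cap:

Transformed code:
def op(j, cap, i):
    cap = j != j
    emit(j)
    if i <= cap:
        raise ValueError(i)
    else:
        cap = j - cap + cap[16]
    cap += cap - i
    j += j - cap
    j += i
    cap *= j - 18
    for factor in cap:
        j = j + 25
        if j > 24:
            continue
    emit(37)
    return 16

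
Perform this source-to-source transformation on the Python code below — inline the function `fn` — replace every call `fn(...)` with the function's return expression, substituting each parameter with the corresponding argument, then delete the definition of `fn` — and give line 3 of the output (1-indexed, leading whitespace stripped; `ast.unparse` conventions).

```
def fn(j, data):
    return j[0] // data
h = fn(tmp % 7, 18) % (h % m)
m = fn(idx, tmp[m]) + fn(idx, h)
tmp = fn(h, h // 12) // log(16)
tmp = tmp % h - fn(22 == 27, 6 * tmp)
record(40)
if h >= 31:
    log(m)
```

tmp = h[0] // (h // 12) // log(16)

Transformed code:
h = (tmp % 7)[0] // 18 % (h % m)
m = idx[0] // tmp[m] + idx[0] // h
tmp = h[0] // (h // 12) // log(16)
tmp = tmp % h - (22 == 27)[0] // (6 * tmp)
record(40)
if h >= 31:
    log(m)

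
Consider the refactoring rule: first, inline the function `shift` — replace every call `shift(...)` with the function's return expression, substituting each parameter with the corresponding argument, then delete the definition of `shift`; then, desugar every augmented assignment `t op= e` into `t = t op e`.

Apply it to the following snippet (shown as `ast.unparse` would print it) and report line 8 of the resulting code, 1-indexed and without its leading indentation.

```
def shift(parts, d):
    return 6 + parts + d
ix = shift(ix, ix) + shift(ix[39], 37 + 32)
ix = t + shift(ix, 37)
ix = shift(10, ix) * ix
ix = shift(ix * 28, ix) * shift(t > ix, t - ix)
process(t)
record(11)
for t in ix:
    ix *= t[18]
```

Transformed code:
ix = 6 + ix + ix + (6 + ix[39] + (37 + 32))
ix = t + (6 + ix + 37)
ix = (6 + 10 + ix) * ix
ix = (6 + ix * 28 + ix) * (6 + (t > ix) + (t - ix))
process(t)
record(11)
for t in ix:
    ix = ix * t[18]

ix = ix * t[18]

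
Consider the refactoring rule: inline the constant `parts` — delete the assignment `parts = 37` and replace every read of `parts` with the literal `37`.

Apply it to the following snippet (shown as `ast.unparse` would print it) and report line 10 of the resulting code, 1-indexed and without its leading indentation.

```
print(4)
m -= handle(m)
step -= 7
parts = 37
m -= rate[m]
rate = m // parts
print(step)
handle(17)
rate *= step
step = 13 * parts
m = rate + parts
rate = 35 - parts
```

m = rate + 37

Transformed code:
print(4)
m -= handle(m)
step -= 7
m -= rate[m]
rate = m // 37
print(step)
handle(17)
rate *= step
step = 13 * 37
m = rate + 37
rate = 35 - 37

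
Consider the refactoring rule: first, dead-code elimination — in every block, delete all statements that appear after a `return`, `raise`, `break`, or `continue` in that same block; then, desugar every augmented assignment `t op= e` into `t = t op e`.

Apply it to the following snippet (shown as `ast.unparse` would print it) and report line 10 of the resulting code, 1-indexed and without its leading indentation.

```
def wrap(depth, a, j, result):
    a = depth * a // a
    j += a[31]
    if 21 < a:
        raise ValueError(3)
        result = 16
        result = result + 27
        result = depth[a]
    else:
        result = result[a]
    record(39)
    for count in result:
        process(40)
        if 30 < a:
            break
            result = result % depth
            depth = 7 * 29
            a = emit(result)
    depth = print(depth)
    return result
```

Transformed code:
def wrap(depth, a, j, result):
    a = depth * a // a
    j = j + a[31]
    if 21 < a:
        raise ValueError(3)
    else:
        result = result[a]
    record(39)
    for count in result:
        process(40)
        if 30 < a:
            break
    depth = print(depth)
    return result

process(40)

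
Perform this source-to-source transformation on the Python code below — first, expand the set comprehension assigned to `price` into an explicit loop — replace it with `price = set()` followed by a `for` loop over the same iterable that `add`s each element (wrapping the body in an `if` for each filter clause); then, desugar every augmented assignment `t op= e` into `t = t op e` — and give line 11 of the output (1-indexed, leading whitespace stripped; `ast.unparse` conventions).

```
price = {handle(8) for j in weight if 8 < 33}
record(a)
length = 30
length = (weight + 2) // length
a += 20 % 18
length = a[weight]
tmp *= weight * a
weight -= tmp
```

Transformed code:
price = set()
for j in weight:
    if 8 < 33:
        price.add(handle(8))
record(a)
length = 30
length = (weight + 2) // length
a = a + 20 % 18
length = a[weight]
tmp = tmp * (weight * a)
weight = weight - tmp

weight = weight - tmp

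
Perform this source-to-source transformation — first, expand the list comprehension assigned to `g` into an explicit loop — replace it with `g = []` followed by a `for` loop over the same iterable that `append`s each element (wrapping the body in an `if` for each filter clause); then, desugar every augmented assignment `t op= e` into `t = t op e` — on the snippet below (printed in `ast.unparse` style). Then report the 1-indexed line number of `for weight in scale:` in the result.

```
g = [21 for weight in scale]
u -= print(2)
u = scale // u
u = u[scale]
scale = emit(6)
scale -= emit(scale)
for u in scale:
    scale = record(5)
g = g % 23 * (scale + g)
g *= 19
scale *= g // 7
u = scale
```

2

Transformed code:
g = []
for weight in scale:
    g.append(21)
u = u - print(2)
u = scale // u
u = u[scale]
scale = emit(6)
scale = scale - emit(scale)
for u in scale:
    scale = record(5)
g = g % 23 * (scale + g)
g = g * 19
scale = scale * (g // 7)
u = scale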